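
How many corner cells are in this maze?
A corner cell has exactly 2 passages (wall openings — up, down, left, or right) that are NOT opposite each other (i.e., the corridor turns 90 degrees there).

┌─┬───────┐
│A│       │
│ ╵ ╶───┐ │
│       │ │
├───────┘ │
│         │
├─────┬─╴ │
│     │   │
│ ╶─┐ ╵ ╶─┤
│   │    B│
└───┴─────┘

Counting corner cells (2 non-opposite passages):
Total corners: 9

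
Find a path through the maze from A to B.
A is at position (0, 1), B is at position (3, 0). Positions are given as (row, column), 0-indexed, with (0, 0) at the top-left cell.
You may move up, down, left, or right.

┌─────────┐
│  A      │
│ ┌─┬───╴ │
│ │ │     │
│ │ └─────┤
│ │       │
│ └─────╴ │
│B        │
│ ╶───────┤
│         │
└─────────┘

Finding the shortest path from (0, 1) to (3, 0):
Path length: 4 steps
Directions: left → down → down → down

Solution:

┌─────────┐
│↓ A      │
│ ┌─┬───╴ │
│↓│ │     │
│ │ └─────┤
│↓│       │
│ └─────╴ │
│B        │
│ ╶───────┤
│         │
└─────────┘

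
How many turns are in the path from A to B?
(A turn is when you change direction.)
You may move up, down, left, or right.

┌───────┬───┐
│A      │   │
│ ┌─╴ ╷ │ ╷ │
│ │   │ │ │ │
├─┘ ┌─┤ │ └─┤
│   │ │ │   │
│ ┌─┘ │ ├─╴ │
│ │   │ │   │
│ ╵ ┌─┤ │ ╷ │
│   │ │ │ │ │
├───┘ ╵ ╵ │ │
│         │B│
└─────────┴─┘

Directions: right, right, right, down, down, down, down, down, right, up, up, right, down, down
Number of turns: 5

Solution:

┌───────┬───┐
│A → → ↓│   │
│ ┌─╴ ╷ │ ╷ │
│ │   │↓│ │ │
├─┘ ┌─┤ │ └─┤
│   │ │↓│   │
│ ┌─┘ │ ├─╴ │
│ │   │↓│↱ ↓│
│ ╵ ┌─┤ │ ╷ │
│   │ │↓│↑│↓│
├───┘ ╵ ╵ │ │
│      ↳ ↑│B│
└─────────┴─┘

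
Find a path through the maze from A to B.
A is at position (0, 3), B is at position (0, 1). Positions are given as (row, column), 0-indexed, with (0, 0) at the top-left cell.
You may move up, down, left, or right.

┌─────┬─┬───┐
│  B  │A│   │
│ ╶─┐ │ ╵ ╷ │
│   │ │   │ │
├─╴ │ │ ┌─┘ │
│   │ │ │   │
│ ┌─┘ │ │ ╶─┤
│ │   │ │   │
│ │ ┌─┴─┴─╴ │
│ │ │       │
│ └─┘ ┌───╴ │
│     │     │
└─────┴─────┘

Finding the shortest path from (0, 3) to (0, 1):
Path length: 24 steps
Directions: down → right → up → right → down → down → left → down → right → down → left → left → left → down → left → left → up → up → up → right → up → left → up → right

Solution:

┌─────┬─┬───┐
│↱ B  │A│↱ ↓│
│ ╶─┐ │ ╵ ╷ │
│↑ ↰│ │↳ ↑│↓│
├─╴ │ │ ┌─┘ │
│↱ ↑│ │ │↓ ↲│
│ ┌─┘ │ │ ╶─┤
│↑│   │ │↳ ↓│
│ │ ┌─┴─┴─╴ │
│↑│ │↓ ← ← ↲│
│ └─┘ ┌───╴ │
│↑ ← ↲│     │
└─────┴─────┘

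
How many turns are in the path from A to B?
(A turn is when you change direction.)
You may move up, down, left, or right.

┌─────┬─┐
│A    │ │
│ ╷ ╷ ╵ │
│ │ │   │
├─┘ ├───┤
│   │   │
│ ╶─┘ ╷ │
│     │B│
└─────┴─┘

Directions: right, down, down, left, down, right, right, up, right, down
Number of turns: 7

Solution:

┌─────┬─┐
│A ↓  │ │
│ ╷ ╷ ╵ │
│ │↓│   │
├─┘ ├───┤
│↓ ↲│↱ ↓│
│ ╶─┘ ╷ │
│↳ → ↑│B│
└─────┴─┘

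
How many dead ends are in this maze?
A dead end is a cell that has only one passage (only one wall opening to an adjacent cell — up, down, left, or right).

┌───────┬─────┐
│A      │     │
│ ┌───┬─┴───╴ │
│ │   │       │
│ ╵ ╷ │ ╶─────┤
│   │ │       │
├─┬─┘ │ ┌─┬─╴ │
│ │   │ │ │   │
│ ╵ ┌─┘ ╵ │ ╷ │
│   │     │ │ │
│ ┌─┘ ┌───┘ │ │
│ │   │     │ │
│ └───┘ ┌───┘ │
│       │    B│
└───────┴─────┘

Checking each cell for number of passages:

Dead ends found at positions:
  (0, 3)
  (0, 4)
  (3, 0)
  (3, 4)
  (5, 1)
  (6, 4)
Total dead ends: 6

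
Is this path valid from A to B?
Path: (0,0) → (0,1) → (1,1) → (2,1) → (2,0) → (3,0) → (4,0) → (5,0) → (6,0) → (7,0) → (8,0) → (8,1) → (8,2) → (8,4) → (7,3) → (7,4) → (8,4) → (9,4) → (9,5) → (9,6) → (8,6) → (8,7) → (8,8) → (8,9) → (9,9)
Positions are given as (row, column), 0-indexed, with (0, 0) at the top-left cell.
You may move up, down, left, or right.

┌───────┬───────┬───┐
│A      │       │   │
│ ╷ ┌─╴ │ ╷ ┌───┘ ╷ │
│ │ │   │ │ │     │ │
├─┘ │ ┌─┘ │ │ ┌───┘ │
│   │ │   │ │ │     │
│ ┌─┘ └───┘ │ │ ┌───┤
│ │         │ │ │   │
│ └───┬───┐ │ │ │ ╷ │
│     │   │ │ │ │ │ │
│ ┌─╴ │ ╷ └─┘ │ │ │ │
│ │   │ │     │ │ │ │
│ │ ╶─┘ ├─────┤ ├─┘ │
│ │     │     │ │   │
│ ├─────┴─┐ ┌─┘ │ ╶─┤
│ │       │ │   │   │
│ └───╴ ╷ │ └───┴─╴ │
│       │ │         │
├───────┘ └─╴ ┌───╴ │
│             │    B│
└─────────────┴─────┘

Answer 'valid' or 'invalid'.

Checking path validity:
Result: Invalid move at step 13: cannot move from (8, 2) to (8, 4).

invalid

Correct solution:

┌───────┬───────┬───┐
│A ↓    │       │   │
│ ╷ ┌─╴ │ ╷ ┌───┘ ╷ │
│ │↓│   │ │ │     │ │
├─┘ │ ┌─┘ │ │ ┌───┘ │
│↓ ↲│ │   │ │ │     │
│ ┌─┘ └───┘ │ │ ┌───┤
│↓│         │ │ │   │
│ └───┬───┐ │ │ │ ╷ │
│↓    │   │ │ │ │ │ │
│ ┌─╴ │ ╷ └─┘ │ │ │ │
│↓│   │ │     │ │ │ │
│ │ ╶─┘ ├─────┤ ├─┘ │
│↓│     │     │ │   │
│ ├─────┴─┐ ┌─┘ │ ╶─┤
│↓│    ↱ ↓│ │   │   │
│ └───╴ ╷ │ └───┴─╴ │
│↳ → → ↑│↓│  ↱ → → ↓│
├───────┘ └─╴ ┌───╴ │
│        ↳ → ↑│    B│
└─────────────┴─────┘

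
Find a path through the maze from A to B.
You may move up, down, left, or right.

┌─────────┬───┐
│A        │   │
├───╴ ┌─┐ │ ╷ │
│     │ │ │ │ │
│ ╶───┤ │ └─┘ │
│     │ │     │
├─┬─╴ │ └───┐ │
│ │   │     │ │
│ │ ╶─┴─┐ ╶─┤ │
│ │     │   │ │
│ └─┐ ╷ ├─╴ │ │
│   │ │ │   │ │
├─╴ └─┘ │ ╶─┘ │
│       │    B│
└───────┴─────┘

Finding the shortest path through the maze:
Path length: 12 steps
Directions: right → right → right → right → down → down → right → right → down → down → down → down

Solution:

┌─────────┬───┐
│A → → → ↓│   │
├───╴ ┌─┐ │ ╷ │
│     │ │↓│ │ │
│ ╶───┤ │ └─┘ │
│     │ │↳ → ↓│
├─┬─╴ │ └───┐ │
│ │   │     │↓│
│ │ ╶─┴─┐ ╶─┤ │
│ │     │   │↓│
│ └─┐ ╷ ├─╴ │ │
│   │ │ │   │↓│
├─╴ └─┘ │ ╶─┘ │
│       │    B│
└───────┴─────┘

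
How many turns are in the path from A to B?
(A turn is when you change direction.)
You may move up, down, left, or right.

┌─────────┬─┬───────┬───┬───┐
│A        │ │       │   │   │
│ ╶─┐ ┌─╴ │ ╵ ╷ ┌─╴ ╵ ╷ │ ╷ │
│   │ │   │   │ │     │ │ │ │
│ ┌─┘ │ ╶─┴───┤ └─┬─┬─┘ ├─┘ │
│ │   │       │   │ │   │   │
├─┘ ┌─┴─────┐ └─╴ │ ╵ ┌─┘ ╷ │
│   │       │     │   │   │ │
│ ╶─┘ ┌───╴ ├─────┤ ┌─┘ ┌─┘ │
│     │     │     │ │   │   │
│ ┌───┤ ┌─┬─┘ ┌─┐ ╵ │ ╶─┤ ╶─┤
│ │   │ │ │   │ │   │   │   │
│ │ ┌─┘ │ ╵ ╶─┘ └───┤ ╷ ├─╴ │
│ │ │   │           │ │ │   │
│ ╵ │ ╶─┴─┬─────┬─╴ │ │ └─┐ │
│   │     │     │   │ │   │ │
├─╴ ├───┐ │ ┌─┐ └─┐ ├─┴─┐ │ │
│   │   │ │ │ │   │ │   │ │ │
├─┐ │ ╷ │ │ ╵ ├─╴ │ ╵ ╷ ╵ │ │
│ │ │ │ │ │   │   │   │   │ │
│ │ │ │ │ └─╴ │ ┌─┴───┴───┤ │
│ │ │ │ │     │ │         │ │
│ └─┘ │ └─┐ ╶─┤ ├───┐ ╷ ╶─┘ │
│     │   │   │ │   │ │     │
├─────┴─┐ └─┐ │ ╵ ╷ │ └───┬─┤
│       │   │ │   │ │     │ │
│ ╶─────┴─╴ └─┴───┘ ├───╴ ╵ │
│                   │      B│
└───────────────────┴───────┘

Directions: right, right, right, right, down, left, down, right, right, right, down, right, right, up, left, up, up, right, right, down, right, up, right, down, down, left, down, left, down, down, left, up, left, left, down, left, down, right, right, right, right, down, down, down, right, up, right, down, right, up, up, left, up, up, left, up, right, up, right, up, right, down, down, left, down, right, down, down, down, down, down, down, left, left, up, left, down, down, right, right, down, right
Number of turns: 54

Solution:

┌─────────┬─┬───────┬───┬───┐
│A → → → ↓│ │  ↱ → ↓│↱ ↓│   │
│ ╶─┐ ┌─╴ │ ╵ ╷ ┌─╴ ╵ ╷ │ ╷ │
│   │ │↓ ↲│   │↑│  ↳ ↑│↓│ │ │
│ ┌─┘ │ ╶─┴───┤ └─┬─┬─┘ ├─┘ │
│ │   │↳ → → ↓│↑ ↰│ │↓ ↲│↱ ↓│
├─┘ ┌─┴─────┐ └─╴ │ ╵ ┌─┘ ╷ │
│   │       │↳ → ↑│↓ ↲│↱ ↑│↓│
│ ╶─┘ ┌───╴ ├─────┤ ┌─┘ ┌─┘ │
│     │     │↓ ← ↰│↓│↱ ↑│↓ ↲│
│ ┌───┤ ┌─┬─┘ ┌─┐ ╵ │ ╶─┤ ╶─┤
│ │   │ │ │↓ ↲│ │↑ ↲│↑ ↰│↳ ↓│
│ │ ┌─┘ │ ╵ ╶─┘ └───┤ ╷ ├─╴ │
│ │ │   │  ↳ → → → ↓│ │↑│  ↓│
│ ╵ │ ╶─┴─┬─────┬─╴ │ │ └─┐ │
│   │     │     │  ↓│ │↑ ↰│↓│
├─╴ ├───┐ │ ┌─┐ └─┐ ├─┴─┐ │ │
│   │   │ │ │ │   │↓│↱ ↓│↑│↓│
├─┐ │ ╷ │ │ ╵ ├─╴ │ ╵ ╷ ╵ │ │
│ │ │ │ │ │   │   │↳ ↑│↳ ↑│↓│
│ │ │ │ │ └─╴ │ ┌─┴───┴───┤ │
│ │ │ │ │     │ │    ↓ ↰  │↓│
│ └─┘ │ └─┐ ╶─┤ ├───┐ ╷ ╶─┘ │
│     │   │   │ │   │↓│↑ ← ↲│
├─────┴─┐ └─┐ │ ╵ ╷ │ └───┬─┤
│       │   │ │   │ │↳ → ↓│ │
│ ╶─────┴─╴ └─┴───┘ ├───╴ ╵ │
│                   │    ↳ B│
└───────────────────┴───────┘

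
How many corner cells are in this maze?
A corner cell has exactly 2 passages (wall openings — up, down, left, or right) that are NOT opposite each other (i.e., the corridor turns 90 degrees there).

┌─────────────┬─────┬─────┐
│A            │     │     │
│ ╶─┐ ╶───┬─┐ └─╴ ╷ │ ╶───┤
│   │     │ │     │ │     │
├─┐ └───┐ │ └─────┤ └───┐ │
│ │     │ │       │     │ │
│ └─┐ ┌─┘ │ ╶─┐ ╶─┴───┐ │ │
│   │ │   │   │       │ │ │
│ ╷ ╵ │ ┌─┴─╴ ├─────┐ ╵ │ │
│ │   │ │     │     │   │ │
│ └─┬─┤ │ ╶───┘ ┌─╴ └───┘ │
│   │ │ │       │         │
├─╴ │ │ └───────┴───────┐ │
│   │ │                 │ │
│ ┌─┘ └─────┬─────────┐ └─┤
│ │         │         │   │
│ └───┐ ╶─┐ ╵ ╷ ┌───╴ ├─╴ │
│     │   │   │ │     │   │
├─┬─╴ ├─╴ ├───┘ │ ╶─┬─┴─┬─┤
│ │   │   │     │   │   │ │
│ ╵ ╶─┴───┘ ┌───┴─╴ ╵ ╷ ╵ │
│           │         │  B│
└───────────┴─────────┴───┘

Counting corner cells (2 non-opposite passages):
Total corners: 66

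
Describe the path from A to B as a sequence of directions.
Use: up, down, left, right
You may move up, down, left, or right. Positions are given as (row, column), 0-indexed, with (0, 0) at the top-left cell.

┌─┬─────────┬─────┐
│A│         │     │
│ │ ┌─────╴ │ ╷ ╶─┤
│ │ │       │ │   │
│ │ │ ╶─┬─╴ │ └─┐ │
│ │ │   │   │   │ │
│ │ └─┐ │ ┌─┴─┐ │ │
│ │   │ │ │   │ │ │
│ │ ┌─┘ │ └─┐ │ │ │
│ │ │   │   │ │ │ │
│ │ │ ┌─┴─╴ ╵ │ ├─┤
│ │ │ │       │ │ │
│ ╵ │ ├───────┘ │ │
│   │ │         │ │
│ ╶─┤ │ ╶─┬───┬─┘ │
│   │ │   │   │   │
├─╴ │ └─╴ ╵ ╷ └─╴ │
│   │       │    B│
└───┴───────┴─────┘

Finding the path and converting it to directions:
Path through cells: (0,0) → (1,0) → (2,0) → (3,0) → (4,0) → (5,0) → (6,0) → (6,1) → (5,1) → (4,1) → (3,1) → (2,1) → (1,1) → (0,1) → (0,2) → (0,3) → (0,4) → (0,5) → (1,5) → (1,4) → (1,3) → (1,2) → (2,2) → (2,3) → (3,3) → (4,3) → (4,2) → (5,2) → (6,2) → (7,2) → (8,2) → (8,3) → (8,4) → (8,5) → (7,5) → (7,6) → (8,6) → (8,7) → (8,8)
Directions: down, down, down, down, down, down, right, up, up, up, up, up, up, right, right, right, right, down, left, left, left, down, right, down, down, left, down, down, down, down, right, right, right, up, right, down, right, right

Solution:

┌─┬─────────┬─────┐
│A│↱ → → → ↓│     │
│ │ ┌─────╴ │ ╷ ╶─┤
│↓│↑│↓ ← ← ↲│ │   │
│ │ │ ╶─┬─╴ │ └─┐ │
│↓│↑│↳ ↓│   │   │ │
│ │ └─┐ │ ┌─┴─┐ │ │
│↓│↑  │↓│ │   │ │ │
│ │ ┌─┘ │ └─┐ │ │ │
│↓│↑│↓ ↲│   │ │ │ │
│ │ │ ┌─┴─╴ ╵ │ ├─┤
│↓│↑│↓│       │ │ │
│ ╵ │ ├───────┘ │ │
│↳ ↑│↓│         │ │
│ ╶─┤ │ ╶─┬───┬─┘ │
│   │↓│   │↱ ↓│   │
├─╴ │ └─╴ ╵ ╷ └─╴ │
│   │↳ → → ↑│↳ → B│
└───┴───────┴─────┘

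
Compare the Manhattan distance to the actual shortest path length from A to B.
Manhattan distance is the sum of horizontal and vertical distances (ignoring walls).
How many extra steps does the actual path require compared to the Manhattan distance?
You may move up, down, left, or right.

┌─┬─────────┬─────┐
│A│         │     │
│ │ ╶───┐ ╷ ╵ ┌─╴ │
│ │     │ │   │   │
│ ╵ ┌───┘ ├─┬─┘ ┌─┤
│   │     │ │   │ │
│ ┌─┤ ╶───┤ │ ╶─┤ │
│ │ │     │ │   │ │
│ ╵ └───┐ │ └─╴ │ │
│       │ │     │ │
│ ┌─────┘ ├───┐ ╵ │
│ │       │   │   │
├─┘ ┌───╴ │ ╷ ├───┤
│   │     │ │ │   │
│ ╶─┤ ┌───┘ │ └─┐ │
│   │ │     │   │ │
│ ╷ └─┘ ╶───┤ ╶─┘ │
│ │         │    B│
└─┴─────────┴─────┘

Manhattan distance: |8 - 0| + |8 - 0| = 16
Actual path length: 38
Extra steps: 38 - 16 = 22

Solution:

┌─┬─────────┬─────┐
│A│↱ → → ↓  │     │
│ │ ╶───┐ ╷ ╵ ┌─╴ │
│↓│↑    │↓│   │   │
│ ╵ ┌───┘ ├─┬─┘ ┌─┤
│↳ ↑│↓ ← ↲│ │   │ │
│ ┌─┤ ╶───┤ │ ╶─┤ │
│ │ │↳ → ↓│ │   │ │
│ ╵ └───┐ │ └─╴ │ │
│       │↓│     │ │
│ ┌─────┘ ├───┐ ╵ │
│ │↓ ← ← ↲│↱ ↓│   │
├─┘ ┌───╴ │ ╷ ├───┤
│↓ ↲│     │↑│↓│   │
│ ╶─┤ ┌───┘ │ └─┐ │
│↳ ↓│ │↱ → ↑│↓  │ │
│ ╷ └─┘ ╶───┤ ╶─┘ │
│ │↳ → ↑    │↳ → B│
└─┴─────────┴─────┘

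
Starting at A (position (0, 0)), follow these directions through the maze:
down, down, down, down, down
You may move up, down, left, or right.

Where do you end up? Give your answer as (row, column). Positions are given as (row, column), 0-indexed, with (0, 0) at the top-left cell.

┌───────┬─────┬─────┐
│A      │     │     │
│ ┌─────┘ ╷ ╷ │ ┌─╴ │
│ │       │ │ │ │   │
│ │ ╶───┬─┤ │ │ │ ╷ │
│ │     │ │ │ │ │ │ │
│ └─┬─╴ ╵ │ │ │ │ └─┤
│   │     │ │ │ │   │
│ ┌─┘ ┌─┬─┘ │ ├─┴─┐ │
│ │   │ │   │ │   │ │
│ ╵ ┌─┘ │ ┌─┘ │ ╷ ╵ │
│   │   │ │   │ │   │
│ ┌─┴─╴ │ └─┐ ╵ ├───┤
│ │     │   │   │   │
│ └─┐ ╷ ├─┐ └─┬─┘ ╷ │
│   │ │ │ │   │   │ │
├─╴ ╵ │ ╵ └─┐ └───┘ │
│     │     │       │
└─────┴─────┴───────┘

Following directions step by step:
Start: (0, 0)
  down: (0, 0) → (1, 0)
  down: (1, 0) → (2, 0)
  down: (2, 0) → (3, 0)
  down: (3, 0) → (4, 0)
  down: (4, 0) → (5, 0)
Final position: (5, 0)

Path taken:

┌───────┬─────┬─────┐
│A      │     │     │
│ ┌─────┘ ╷ ╷ │ ┌─╴ │
│↓│       │ │ │ │   │
│ │ ╶───┬─┤ │ │ │ ╷ │
│↓│     │ │ │ │ │ │ │
│ └─┬─╴ ╵ │ │ │ │ └─┤
│↓  │     │ │ │ │   │
│ ┌─┘ ┌─┬─┘ │ ├─┴─┐ │
│↓│   │ │   │ │   │ │
│ ╵ ┌─┘ │ ┌─┘ │ ╷ ╵ │
│B  │   │ │   │ │   │
│ ┌─┴─╴ │ └─┐ ╵ ├───┤
│ │     │   │   │   │
│ └─┐ ╷ ├─┐ └─┬─┘ ╷ │
│   │ │ │ │   │   │ │
├─╴ ╵ │ ╵ └─┐ └───┘ │
│     │     │       │
└─────┴─────┴───────┘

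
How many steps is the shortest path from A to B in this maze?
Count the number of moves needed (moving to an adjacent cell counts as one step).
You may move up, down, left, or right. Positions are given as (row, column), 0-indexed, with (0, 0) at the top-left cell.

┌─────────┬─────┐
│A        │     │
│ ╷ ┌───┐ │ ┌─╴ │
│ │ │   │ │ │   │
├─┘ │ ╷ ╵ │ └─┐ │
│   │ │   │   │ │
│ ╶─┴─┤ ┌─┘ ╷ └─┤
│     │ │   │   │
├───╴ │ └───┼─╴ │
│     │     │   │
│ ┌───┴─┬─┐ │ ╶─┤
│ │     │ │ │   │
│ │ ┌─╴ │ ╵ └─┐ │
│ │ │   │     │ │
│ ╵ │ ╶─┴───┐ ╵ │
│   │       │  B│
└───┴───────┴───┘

Using BFS to find shortest path:
Start: (0, 0), End: (7, 7)
Path found:
(0,0) → (0,1) → (0,2) → (0,3) → (0,4) → (1,4) → (2,4) → (2,3) → (3,3) → (4,3) → (4,4) → (4,5) → (5,5) → (6,5) → (6,6) → (7,6) → (7,7)
Number of steps: 16

Solution:

┌─────────┬─────┐
│A → → → ↓│     │
│ ╷ ┌───┐ │ ┌─╴ │
│ │ │   │↓│ │   │
├─┘ │ ╷ ╵ │ └─┐ │
│   │ │↓ ↲│   │ │
│ ╶─┴─┤ ┌─┘ ╷ └─┤
│     │↓│   │   │
├───╴ │ └───┼─╴ │
│     │↳ → ↓│   │
│ ┌───┴─┬─┐ │ ╶─┤
│ │     │ │↓│   │
│ │ ┌─╴ │ ╵ └─┐ │
│ │ │   │  ↳ ↓│ │
│ ╵ │ ╶─┴───┐ ╵ │
│   │       │↳ B│
└───┴───────┴───┘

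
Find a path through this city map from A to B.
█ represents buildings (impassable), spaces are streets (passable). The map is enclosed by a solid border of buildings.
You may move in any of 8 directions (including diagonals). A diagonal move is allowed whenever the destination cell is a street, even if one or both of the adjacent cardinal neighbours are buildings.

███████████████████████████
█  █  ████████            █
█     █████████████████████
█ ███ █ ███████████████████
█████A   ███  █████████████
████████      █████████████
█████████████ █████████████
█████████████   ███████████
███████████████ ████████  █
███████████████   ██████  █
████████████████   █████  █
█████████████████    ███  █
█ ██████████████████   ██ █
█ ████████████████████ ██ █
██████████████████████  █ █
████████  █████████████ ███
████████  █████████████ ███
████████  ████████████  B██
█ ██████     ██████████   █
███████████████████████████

Finding the shortest path from A to B:
Movement: 8-directional
Path length: 21 steps
Directions: right → right → right → down-right → right → right → right → down-right → down-right → down-right → down-right → right → down-right → down-right → right → down-right → down-right → down → down-right → down → down-right

Solution:

███████████████████████████
█  █  ████████            █
█     █████████████████████
█ ███ █ ███████████████████
█████A→→↘███  █████████████
████████ →→→↘ █████████████
█████████████↘█████████████
█████████████ ↘ ███████████
███████████████↘████████  █
███████████████ →↘██████  █
████████████████  ↘█████  █
█████████████████  →↘███  █
█ ██████████████████ ↘ ██ █
█ ████████████████████↓██ █
██████████████████████↘ █ █
████████  █████████████↓███
████████  █████████████↘███
████████  ████████████  B██
█ ██████     ██████████   █
███████████████████████████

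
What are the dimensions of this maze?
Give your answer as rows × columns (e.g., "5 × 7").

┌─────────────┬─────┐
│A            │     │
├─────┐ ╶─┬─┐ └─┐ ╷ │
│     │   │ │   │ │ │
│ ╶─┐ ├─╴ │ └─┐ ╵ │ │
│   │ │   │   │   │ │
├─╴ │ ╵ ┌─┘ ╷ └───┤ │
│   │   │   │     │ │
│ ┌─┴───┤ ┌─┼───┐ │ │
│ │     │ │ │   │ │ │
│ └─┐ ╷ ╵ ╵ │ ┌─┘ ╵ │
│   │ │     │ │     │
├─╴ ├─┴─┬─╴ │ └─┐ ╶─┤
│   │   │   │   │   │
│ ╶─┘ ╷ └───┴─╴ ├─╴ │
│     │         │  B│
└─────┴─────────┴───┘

Counting the maze dimensions:
Rows (vertical): 8
Columns (horizontal): 10
Dimensions: 8 × 10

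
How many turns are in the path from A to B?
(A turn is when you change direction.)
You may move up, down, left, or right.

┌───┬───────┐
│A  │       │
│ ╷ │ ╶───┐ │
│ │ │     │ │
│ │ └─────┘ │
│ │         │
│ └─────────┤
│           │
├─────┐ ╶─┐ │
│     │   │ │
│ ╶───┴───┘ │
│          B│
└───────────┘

Directions: down, down, down, right, right, right, right, right, down, down
Number of turns: 2

Solution:

┌───┬───────┐
│A  │       │
│ ╷ │ ╶───┐ │
│↓│ │     │ │
│ │ └─────┘ │
│↓│         │
│ └─────────┤
│↳ → → → → ↓│
├─────┐ ╶─┐ │
│     │   │↓│
│ ╶───┴───┘ │
│          B│
└───────────┘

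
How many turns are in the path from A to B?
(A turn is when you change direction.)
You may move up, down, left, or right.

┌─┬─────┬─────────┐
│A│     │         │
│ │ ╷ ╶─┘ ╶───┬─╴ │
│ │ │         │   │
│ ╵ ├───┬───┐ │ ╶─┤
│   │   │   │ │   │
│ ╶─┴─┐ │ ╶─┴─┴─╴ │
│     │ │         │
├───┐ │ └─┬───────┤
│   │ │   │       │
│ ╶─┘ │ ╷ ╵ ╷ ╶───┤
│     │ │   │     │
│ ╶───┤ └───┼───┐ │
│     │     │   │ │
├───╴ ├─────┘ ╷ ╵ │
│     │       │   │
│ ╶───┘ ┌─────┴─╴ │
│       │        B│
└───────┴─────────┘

Directions: down, down, down, right, right, down, down, left, left, down, right, right, down, left, left, down, right, right, right, up, right, right, right, up, right, down, right, down
Number of turns: 16

Solution:

┌─┬─────┬─────────┐
│A│     │         │
│ │ ╷ ╶─┘ ╶───┬─╴ │
│↓│ │         │   │
│ ╵ ├───┬───┐ │ ╶─┤
│↓  │   │   │ │   │
│ ╶─┴─┐ │ ╶─┴─┴─╴ │
│↳ → ↓│ │         │
├───┐ │ └─┬───────┤
│   │↓│   │       │
│ ╶─┘ │ ╷ ╵ ╷ ╶───┤
│↓ ← ↲│ │   │     │
│ ╶───┤ └───┼───┐ │
│↳ → ↓│     │↱ ↓│ │
├───╴ ├─────┘ ╷ ╵ │
│↓ ← ↲│↱ → → ↑│↳ ↓│
│ ╶───┘ ┌─────┴─╴ │
│↳ → → ↑│        B│
└───────┴─────────┘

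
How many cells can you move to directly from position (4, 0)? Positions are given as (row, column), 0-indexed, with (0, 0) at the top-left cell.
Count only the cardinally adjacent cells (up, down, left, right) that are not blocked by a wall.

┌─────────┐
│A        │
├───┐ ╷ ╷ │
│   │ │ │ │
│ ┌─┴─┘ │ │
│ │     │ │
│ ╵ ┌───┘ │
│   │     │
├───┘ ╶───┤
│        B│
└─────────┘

Checking passable neighbors of (4, 0):
Neighbors: (4, 1)
Count: 1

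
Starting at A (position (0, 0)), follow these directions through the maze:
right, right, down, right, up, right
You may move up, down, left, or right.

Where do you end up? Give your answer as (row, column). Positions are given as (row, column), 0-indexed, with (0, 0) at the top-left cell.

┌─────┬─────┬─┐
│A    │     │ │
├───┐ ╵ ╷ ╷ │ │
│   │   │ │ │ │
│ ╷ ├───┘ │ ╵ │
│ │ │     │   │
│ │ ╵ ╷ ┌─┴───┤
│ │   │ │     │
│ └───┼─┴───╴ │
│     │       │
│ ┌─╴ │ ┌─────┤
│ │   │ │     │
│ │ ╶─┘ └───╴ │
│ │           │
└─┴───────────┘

Following directions step by step:
Start: (0, 0)
  right: (0, 0) → (0, 1)
  right: (0, 1) → (0, 2)
  down: (0, 2) → (1, 2)
  right: (1, 2) → (1, 3)
  up: (1, 3) → (0, 3)
  right: (0, 3) → (0, 4)
Final position: (0, 4)

Path taken:

┌─────┬─────┬─┐
│A → ↓│↱ B  │ │
├───┐ ╵ ╷ ╷ │ │
│   │↳ ↑│ │ │ │
│ ╷ ├───┘ │ ╵ │
│ │ │     │   │
│ │ ╵ ╷ ┌─┴───┤
│ │   │ │     │
│ └───┼─┴───╴ │
│     │       │
│ ┌─╴ │ ┌─────┤
│ │   │ │     │
│ │ ╶─┘ └───╴ │
│ │           │
└─┴───────────┘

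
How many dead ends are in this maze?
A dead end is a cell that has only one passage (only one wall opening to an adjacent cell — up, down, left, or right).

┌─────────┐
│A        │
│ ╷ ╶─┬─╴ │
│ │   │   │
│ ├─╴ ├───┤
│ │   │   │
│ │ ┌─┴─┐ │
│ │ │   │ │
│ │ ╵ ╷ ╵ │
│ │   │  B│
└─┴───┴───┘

Checking each cell for number of passages:

Dead ends found at positions:
  (1, 3)
  (2, 3)
  (4, 0)
Total dead ends: 3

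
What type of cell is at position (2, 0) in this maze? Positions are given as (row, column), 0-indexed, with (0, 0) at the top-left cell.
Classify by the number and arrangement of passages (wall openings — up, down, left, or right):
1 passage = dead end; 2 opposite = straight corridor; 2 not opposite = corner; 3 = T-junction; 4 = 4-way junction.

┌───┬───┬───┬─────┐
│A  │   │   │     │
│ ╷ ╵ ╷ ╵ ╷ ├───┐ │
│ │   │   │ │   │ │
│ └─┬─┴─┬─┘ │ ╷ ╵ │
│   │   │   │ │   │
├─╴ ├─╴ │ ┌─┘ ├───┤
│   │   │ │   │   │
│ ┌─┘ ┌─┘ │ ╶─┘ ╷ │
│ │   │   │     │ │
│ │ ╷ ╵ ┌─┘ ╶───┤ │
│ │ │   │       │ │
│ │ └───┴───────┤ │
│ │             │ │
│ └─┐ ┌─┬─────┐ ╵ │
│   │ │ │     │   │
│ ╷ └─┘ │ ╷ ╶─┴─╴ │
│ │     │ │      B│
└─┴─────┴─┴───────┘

Checking cell at (2, 0):
Number of passages: 2
Cell type: corner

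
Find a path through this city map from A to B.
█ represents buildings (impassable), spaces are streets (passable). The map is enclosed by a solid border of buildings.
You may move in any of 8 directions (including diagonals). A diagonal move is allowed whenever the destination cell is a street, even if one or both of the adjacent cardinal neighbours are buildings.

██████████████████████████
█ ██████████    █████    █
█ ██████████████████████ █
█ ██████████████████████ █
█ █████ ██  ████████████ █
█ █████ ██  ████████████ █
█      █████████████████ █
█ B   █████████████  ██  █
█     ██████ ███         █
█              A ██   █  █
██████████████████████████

Finding the shortest path from A to B:
Movement: 8-directional
Path length: 13 steps
Directions: left → left → left → left → left → left → left → left → left → left → left → up-left → up-left

Solution:

██████████████████████████
█ ██████████    █████    █
█ ██████████████████████ █
█ ██████████████████████ █
█ █████ ██  ████████████ █
█ █████ ██  ████████████ █
█      █████████████████ █
█ B   █████████████  ██  █
█  ↖  ██████ ███         █
█   ↖←←←←←←←←←←A ██   █  █
██████████████████████████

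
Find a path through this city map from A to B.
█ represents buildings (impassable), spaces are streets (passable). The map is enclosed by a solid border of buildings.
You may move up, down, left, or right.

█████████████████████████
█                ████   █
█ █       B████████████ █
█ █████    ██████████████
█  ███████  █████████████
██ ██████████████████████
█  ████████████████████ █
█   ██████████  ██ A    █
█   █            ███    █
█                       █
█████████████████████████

Finding the shortest path from A to B:
Movement: cardinal only
Path length: 40 steps
Directions: right → down → down → left → left → left → left → left → left → left → left → left → left → left → left → left → left → left → left → left → up → up → left → up → up → up → left → up → up → up → right → right → down → right → right → right → right → right → right → right

Solution:

█████████████████████████
█↱→↓             ████   █
█↑█↳→→→→→→B████████████ █
█↑█████    ██████████████
█↑↰███████  █████████████
██↑██████████████████████
█ ↑████████████████████ █
█ ↑↰██████████  ██ A↓   █
█  ↑█            ███↓   █
█  ↑←←←←←←←←←←←←←←←←↲   █
█████████████████████████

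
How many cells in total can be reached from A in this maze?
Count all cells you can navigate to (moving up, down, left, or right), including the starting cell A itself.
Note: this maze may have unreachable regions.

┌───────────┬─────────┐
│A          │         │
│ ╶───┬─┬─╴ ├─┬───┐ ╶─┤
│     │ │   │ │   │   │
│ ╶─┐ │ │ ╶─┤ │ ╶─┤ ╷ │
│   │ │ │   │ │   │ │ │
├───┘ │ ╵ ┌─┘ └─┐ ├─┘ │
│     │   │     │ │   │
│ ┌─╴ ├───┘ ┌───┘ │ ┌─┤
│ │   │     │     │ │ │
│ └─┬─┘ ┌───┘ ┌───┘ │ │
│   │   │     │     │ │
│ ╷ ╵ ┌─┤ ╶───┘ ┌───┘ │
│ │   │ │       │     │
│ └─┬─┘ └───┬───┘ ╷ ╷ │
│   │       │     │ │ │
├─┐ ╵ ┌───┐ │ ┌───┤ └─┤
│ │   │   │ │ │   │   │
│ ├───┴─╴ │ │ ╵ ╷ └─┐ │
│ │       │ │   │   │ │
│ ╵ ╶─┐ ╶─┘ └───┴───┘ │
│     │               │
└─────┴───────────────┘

Using BFS/flood-fill to find all reachable cells from A:
Maze size: 11 × 11 = 121 total cells
30 cell(s) are walled off and cannot be reached from A.
Reachable cells: 91

Reachable region (· marks reachable cells):

┌───────────┬─────────┐
│A · · · · ·│         │
│ ╶───┬─┬─╴ ├─┬───┐ ╶─┤
│· · ·│·│· ·│·│   │   │
│ ╶─┐ │ │ ╶─┤ │ ╶─┤ ╷ │
│· ·│·│·│· ·│·│   │ │ │
├───┘ │ ╵ ┌─┘ └─┐ ├─┘ │
│· · ·│· ·│· · ·│ │   │
│ ┌─╴ ├───┘ ┌───┘ │ ┌─┤
│·│· ·│· · ·│     │ │·│
│ └─┬─┘ ┌───┘ ┌───┘ │ │
│· ·│· ·│     │     │·│
│ ╷ ╵ ┌─┤ ╶───┘ ┌───┘ │
│·│· ·│·│       │· · ·│
│ └─┬─┘ └───┬───┘ ╷ ╷ │
│· ·│· · · ·│· · ·│·│·│
├─┐ ╵ ┌───┐ │ ┌───┤ └─┤
│·│· ·│· ·│·│·│· ·│· ·│
│ ├───┴─╴ │ │ ╵ ╷ └─┐ │
│·│· · · ·│·│· ·│· ·│·│
│ ╵ ╶─┐ ╶─┘ └───┴───┘ │
│· · ·│· · · · · · · ·│
└─────┴───────────────┘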